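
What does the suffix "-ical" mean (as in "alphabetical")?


Suffix: -ical
Example: alphabetical (alphabet + -ical)
Meaning = relating to


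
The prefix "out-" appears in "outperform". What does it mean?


Prefix: out-
As in: outperform -> out- + perform
Meaning = surpass


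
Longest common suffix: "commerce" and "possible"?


Word 1: "commerce"
Word 2: "possible"
Comparing from end:
  Pos -1: 'e' == 'e'
  Pos -2: 'c' != 'l' (stop)
LCS = "e" (length 1)


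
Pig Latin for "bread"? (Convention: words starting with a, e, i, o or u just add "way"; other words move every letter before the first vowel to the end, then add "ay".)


Word: "bread"
Starts with consonant(s) → move to end, add 'ay'
Consonant cluster: "br"
Pig Latin = "eadbray"


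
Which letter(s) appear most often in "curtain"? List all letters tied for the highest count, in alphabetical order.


Word: "curtain"
Letter counts:
  'a': 1
  'c': 1
  'i': 1
  'n': 1
  'r': 1
  't': 1
  'u': 1
Maximum count = 1
Most frequent = 'a', 'c', 'i', 'n', 'r', 't', 'u' (1 time each)


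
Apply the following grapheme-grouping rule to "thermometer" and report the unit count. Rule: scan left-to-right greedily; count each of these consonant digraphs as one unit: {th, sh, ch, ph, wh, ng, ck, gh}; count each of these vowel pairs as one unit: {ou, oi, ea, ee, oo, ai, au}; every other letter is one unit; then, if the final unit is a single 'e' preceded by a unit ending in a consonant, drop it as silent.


Word: "thermometer" (11 letters)
Left-to-right scan:
  [1] 'th' (digraph)
  [2] 'e' (letter)
  [3] 'r' (letter)
  [4] 'm' (letter)
  [5] 'o' (letter)
  [6] 'm' (letter)
  [7] 'e' (letter)
  [8] 't' (letter)
  [9] 'e' (letter)
  [10] 'r' (letter)
Units from scan: 10
Sound units = 10 units


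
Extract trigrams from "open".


Word: "open" (length 4)
Number of trigrams = 4 - 3 + 1 = 2
  Position 0: "ope"
  Position 1: "pen"
Trigrams = "ope", "pen"


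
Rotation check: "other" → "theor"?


Word: "other", Candidate: "theor"
Method: check if candidate is substring of word+word
"otherother" contains "theor"? No
Is rotation = No


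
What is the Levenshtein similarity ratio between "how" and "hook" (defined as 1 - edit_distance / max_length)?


Word 1: "how" (length 3)
Word 2: "hook" (length 4)
One optimal edit sequence:
  1. keep 'h'
  2. insert 'o'  (+1)
  3. keep 'o'
  4. substitute 'w' -> 'k'  (+1)
Edit distance = 2
Max length = max(3, 4) = 4
Similarity = 1 - 2/4
= 0.5000


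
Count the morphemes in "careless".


Word: "careless"
Morphemes: care / -less
Each morpheme carries meaning
= 2 morphemes


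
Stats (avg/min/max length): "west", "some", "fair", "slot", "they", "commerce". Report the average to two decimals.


Lengths: "west"=4, "some"=4, "fair"=4, "slot"=4, "they"=4, "commerce"=8
Sum = 28, Count = 6
Average = 28/6 = 4.67
= avg=4.67, min=4, max=8


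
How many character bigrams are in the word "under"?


Word: "under" (length 5)
Number of 2-grams = length - 2 + 1 = 5 - 2 + 1
= 4


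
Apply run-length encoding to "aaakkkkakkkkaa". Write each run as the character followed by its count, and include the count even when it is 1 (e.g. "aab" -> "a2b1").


String: "aaakkkkakkkkaa"
Scanning for consecutive runs:
  'a' x 3
  'k' x 4
  'a' x 1
  'k' x 4
  'a' x 2
RLE = "a3k4a1k4a2"


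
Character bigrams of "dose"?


Word: "dose" (length 4)
Number of bigrams = 4 - 2 + 1 = 3
  Position 0: "do"
  Position 1: "os"
  Position 2: "se"
Bigrams = "do", "os", "se"


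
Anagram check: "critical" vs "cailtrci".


Word 1: "critical" → sorted: acciilrt
Word 2: "cailtrci" → sorted: acciilrt
Same letters? acciilrt == acciilrt
Anagram = Yes


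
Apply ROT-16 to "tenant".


Word: "tenant"
Shift: 16
Each letter → (letter + shift) mod 26:
  't' (19) + 16 = 9 → 'j'
  'e' (4) + 16 = 20 → 'u'
  'n' (13) + 16 = 3 → 'd'
  'a' (0) + 16 = 16 → 'q'
  'n' (13) + 16 = 3 → 'd'
  't' (19) + 16 = 9 → 'j'
Result = "judqdj"


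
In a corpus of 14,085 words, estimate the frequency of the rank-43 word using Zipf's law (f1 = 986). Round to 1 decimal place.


Zipf's law: f(r) = f(1) / r
f(1) = 986
f(43) = 986 / 43
= 22.9 occurrences


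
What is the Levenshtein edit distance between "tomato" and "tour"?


Word 1: "tomato" (length 6)
Word 2: "tour" (length 4)
One optimal edit sequence (insert/delete/substitute each cost 1):
  1. keep 't'
  2. keep 'o'
  3. delete 'm'  (+1)
  4. delete 'a'  (+1)
  5. substitute 't' -> 'u'  (+1)
  6. substitute 'o' -> 'r'  (+1)
Total edit operations: 4
Edit distance = 4


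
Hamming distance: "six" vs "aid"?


Comparing character by character (same length = 3):
  Pos 0: 's' vs 'a' !=
  Pos 1: 'i' vs 'i' =
  Pos 2: 'x' vs 'd' !=
Hamming distance = 2


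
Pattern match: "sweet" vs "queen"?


Pattern of "sweet": [0, 1, 2, 2, 3]
Pattern of "queen": [0, 1, 2, 2, 3]
Patterns match
Same pattern = Yes


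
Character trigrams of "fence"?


Word: "fence" (length 5)
Number of trigrams = 5 - 3 + 1 = 3
  Position 0: "fen"
  Position 1: "enc"
  Position 2: "nce"
Trigrams = "fen", "enc", "nce"


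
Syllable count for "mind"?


Word: "mind"
Syllable breakdown: mind
Counting: 1 part
= 1 syllable


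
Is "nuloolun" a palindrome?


Word: "nuloolun"
Reversed: "nuloolun"
Forward == Backward? nuloolun == nuloolun
Palindrome = Yes


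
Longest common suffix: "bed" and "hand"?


Word 1: "bed"
Word 2: "hand"
Comparing from end:
  Pos -1: 'd' == 'd'
  Pos -2: 'e' != 'n' (stop)
LCS = "d" (length 1)


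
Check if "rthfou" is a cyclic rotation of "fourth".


Word: "fourth", Candidate: "rthfou"
Method: check if candidate is substring of word+word
"fourthfourth" contains "rthfou"? Yes
Is rotation = Yes


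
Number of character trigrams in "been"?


Word: "been" (length 4)
Number of 3-grams = length - 3 + 1 = 4 - 3 + 1
= 2


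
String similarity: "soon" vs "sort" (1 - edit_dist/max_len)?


Word 1: "soon" (length 4)
Word 2: "sort" (length 4)
One optimal edit sequence:
  1. keep 's'
  2. keep 'o'
  3. substitute 'o' -> 'r'  (+1)
  4. substitute 'n' -> 't'  (+1)
Edit distance = 2
Max length = max(4, 4) = 4
Similarity = 1 - 2/4
= 0.5000


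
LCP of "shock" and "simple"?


Word 1: "shock"
Word 2: "simple"
Comparing from start:
  Pos 0: 's' == 's'
  Pos 1: 'h' != 'i' (stop)
LCP = "s" (length 1)


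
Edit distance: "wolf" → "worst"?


Word 1: "wolf" (length 4)
Word 2: "worst" (length 5)
One optimal edit sequence (insert/delete/substitute each cost 1):
  1. keep 'w'
  2. keep 'o'
  3. insert 'r'  (+1)
  4. substitute 'l' -> 's'  (+1)
  5. substitute 'f' -> 't'  (+1)
Total edit operations: 3
Edit distance = 3


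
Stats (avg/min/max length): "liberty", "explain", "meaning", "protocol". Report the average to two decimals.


Lengths: "liberty"=7, "explain"=7, "meaning"=7, "protocol"=8
Sum = 29, Count = 4
Average = 29/4 = 7.25
= avg=7.25, min=7, max=8


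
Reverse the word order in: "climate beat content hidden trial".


Original: "climate beat content hidden trial"
Words (1..n): climate | beat | content | hidden | trial
Reversed (n..1): trial | hidden | content | beat | climate
Result = "trial hidden content beat climate"


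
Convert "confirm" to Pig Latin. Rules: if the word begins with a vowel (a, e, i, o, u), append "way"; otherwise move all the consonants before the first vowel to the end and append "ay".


Word: "confirm"
Starts with consonant(s) → move to end, add 'ay'
Consonant cluster: "c"
Pig Latin = "onfirmcay"


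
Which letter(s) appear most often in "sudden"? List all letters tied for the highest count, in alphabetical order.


Word: "sudden"
Letter counts:
  'd': 2
  'e': 1
  'n': 1
  's': 1
  'u': 1
Maximum count = 2
Most frequent = 'd' (2 times each)


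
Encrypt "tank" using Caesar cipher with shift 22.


Word: "tank"
Shift: 22
Each letter → (letter + shift) mod 26:
  't' (19) + 22 = 15 → 'p'
  'a' (0) + 22 = 22 → 'w'
  'n' (13) + 22 = 9 → 'j'
  'k' (10) + 22 = 6 → 'g'
Result = "pwjg"


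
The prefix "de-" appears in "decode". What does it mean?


Prefix: de-
As in: decode -> de- + code
Meaning = remove / reverse


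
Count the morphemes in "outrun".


Word: "outrun"
Morphemes: out- / run
Each morpheme carries meaning
= 2 morphemes


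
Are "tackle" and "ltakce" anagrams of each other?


Word 1: "tackle" → sorted: aceklt
Word 2: "ltakce" → sorted: aceklt
Same letters? aceklt == aceklt
Anagram = Yes


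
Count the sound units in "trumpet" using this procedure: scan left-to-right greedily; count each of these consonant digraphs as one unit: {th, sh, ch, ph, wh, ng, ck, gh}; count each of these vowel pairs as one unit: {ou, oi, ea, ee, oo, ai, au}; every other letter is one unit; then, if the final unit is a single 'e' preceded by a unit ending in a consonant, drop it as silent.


Word: "trumpet" (7 letters)
Left-to-right scan:
  [1] 't' (letter)
  [2] 'r' (letter)
  [3] 'u' (letter)
  [4] 'm' (letter)
  [5] 'p' (letter)
  [6] 'e' (letter)
  [7] 't' (letter)
Units from scan: 7
Sound units = 7 units


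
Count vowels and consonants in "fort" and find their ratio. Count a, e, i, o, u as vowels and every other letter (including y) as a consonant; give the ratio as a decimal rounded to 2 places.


Word: "fort"
Vowels (a,e,i,o,u): 1
Consonants: 3
Ratio = 1/3
= 0.33


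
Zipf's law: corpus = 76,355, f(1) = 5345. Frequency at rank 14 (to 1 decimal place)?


Zipf's law: f(r) = f(1) / r
f(1) = 5345
f(14) = 5345 / 14
= 381.8 occurrences


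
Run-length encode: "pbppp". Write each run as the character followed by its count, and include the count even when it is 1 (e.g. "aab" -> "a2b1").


String: "pbppp"
Scanning for consecutive runs:
  'p' x 1
  'b' x 1
  'p' x 3
RLE = "p1b1p3"


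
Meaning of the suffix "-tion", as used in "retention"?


Suffix: -tion
Example: retention (retain + -tion, with a spelling change)
Meaning = act or process


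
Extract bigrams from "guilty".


Word: "guilty" (length 6)
Number of bigrams = 6 - 2 + 1 = 5
  Position 0: "gu"
  Position 1: "ui"
  Position 2: "il"
  Position 3: "lt"
  Position 4: "ty"
Bigrams = "gu", "ui", "il", "lt", "ty"


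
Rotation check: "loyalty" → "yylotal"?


Word: "loyalty", Candidate: "yylotal"
Method: check if candidate is substring of word+word
"loyaltyloyalty" contains "yylotal"? No
Is rotation = No


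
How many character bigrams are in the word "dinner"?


Word: "dinner" (length 6)
Number of 2-grams = length - 2 + 1 = 6 - 2 + 1
= 5


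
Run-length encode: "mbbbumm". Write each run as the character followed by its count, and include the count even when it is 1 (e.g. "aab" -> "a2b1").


String: "mbbbumm"
Scanning for consecutive runs:
  'm' x 1
  'b' x 3
  'u' x 1
  'm' x 2
RLE = "m1b3u1m2"


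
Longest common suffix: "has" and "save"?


Word 1: "has"
Word 2: "save"
Comparing from end:
  Pos -1: 's' != 'e' (stop)
LCS = "" (length 0)


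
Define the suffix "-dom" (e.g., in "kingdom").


Suffix: -dom
Example: kingdom = king + -dom
Meaning = state / realm


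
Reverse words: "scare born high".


Original: "scare born high"
Words (1..n): scare | born | high
Reversed (n..1): high | born | scare
Result = "high born scare"


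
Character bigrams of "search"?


Word: "search" (length 6)
Number of bigrams = 6 - 2 + 1 = 5
  Position 0: "se"
  Position 1: "ea"
  Position 2: "ar"
  Position 3: "rc"
  Position 4: "ch"
Bigrams = "se", "ea", "ar", "rc", "ch"


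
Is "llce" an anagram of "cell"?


Word 1: "cell" → sorted: cell
Word 2: "llce" → sorted: cell
Same letters? cell == cell
Anagram = Yes


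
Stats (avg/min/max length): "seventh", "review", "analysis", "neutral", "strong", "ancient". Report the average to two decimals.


Lengths: "seventh"=7, "review"=6, "analysis"=8, "neutral"=7, "strong"=6, "ancient"=7
Sum = 41, Count = 6
Average = 41/6 = 6.83
= avg=6.83, min=6, max=8


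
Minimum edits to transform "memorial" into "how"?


Word 1: "memorial" (length 8)
Word 2: "how" (length 3)
One optimal edit sequence (insert/delete/substitute each cost 1):
  1. delete 'm'  (+1)
  2. delete 'e'  (+1)
  3. substitute 'm' -> 'h'  (+1)
  4. keep 'o'
  5. delete 'r'  (+1)
  6. delete 'i'  (+1)
  7. delete 'a'  (+1)
  8. substitute 'l' -> 'w'  (+1)
Total edit operations: 7
Edit distance = 7


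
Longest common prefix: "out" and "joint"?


Word 1: "out"
Word 2: "joint"
Comparing from start:
  Pos 0: 'o' != 'j' (stop)
LCP = "" (length 0)


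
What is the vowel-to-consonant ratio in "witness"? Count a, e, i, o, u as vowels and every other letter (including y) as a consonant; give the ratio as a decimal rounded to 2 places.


Word: "witness"
Vowels (a,e,i,o,u): 2
Consonants: 5
Ratio = 2/5
= 0.40


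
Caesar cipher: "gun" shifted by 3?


Word: "gun"
Shift: 3
Each letter → (letter + shift) mod 26:
  'g' (6) + 3 = 9 → 'j'
  'u' (20) + 3 = 23 → 'x'
  'n' (13) + 3 = 16 → 'q'
Result = "jxq"


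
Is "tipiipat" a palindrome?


Word: "tipiipat"
Reversed: "tapiipit"
Forward == Backward? tipiipat != tapiipit
Palindrome = No


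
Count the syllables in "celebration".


Word: "celebration"
Syllable breakdown: cel / e / bra / tion
Counting: 4 parts
= 4 syllables


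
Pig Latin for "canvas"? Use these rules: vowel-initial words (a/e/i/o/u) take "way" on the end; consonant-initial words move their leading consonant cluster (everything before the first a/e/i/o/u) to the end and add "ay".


Word: "canvas"
Starts with consonant(s) → move to end, add 'ay'
Consonant cluster: "c"
Pig Latin = "anvascay"


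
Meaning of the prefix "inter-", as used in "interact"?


Prefix: inter-
As in: interact -> inter- + act
Meaning = between


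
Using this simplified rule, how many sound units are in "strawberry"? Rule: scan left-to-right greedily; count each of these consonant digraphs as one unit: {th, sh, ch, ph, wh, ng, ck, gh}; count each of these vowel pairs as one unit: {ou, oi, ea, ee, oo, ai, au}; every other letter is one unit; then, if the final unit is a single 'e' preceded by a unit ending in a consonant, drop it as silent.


Word: "strawberry" (10 letters)
Left-to-right scan:
  (1) 's' (letter)
  (2) 't' (letter)
  (3) 'r' (letter)
  (4) 'a' (letter)
  (5) 'w' (letter)
  (6) 'b' (letter)
  (7) 'e' (letter)
  (8) 'r' (letter)
  (9) 'r' (letter)
  (10) 'y' (letter)
Units from scan: 10
Sound units = 10 units


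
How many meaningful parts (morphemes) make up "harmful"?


Word: "harmful"
Morphemes: harm / -ful
Each morpheme carries meaning
= 2 morphemes


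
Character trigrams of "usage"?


Word: "usage" (length 5)
Number of trigrams = 5 - 3 + 1 = 3
  Position 0: "usa"
  Position 1: "sag"
  Position 2: "age"
Trigrams = "usa", "sag", "age"


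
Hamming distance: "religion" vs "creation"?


Comparing character by character (same length = 8):
  Pos 0: 'r' vs 'c' !=
  Pos 1: 'e' vs 'r' !=
  Pos 2: 'l' vs 'e' !=
  Pos 3: 'i' vs 'a' !=
  Pos 4: 'g' vs 't' !=
  Pos 5: 'i' vs 'i' =
  Pos 6: 'o' vs 'o' =
  Pos 7: 'n' vs 'n' =
Hamming distance = 5


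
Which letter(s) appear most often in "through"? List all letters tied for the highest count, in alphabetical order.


Word: "through"
Letter counts:
  'g': 1
  'h': 2
  'o': 1
  'r': 1
  't': 1
  'u': 1
Maximum count = 2
Most frequent = 'h' (2 times each)


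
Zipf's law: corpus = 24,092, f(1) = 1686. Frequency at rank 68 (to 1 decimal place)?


Zipf's law: f(r) = f(1) / r
f(1) = 1686
f(68) = 1686 / 68
= 24.8 occurrences


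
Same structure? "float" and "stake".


Pattern of "float": [0, 1, 2, 3, 4]
Pattern of "stake": [0, 1, 2, 3, 4]
Patterns match
Same pattern = Yes


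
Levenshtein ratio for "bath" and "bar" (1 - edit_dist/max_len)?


Word 1: "bath" (length 4)
Word 2: "bar" (length 3)
One optimal edit sequence:
  1. keep 'b'
  2. keep 'a'
  3. delete 't'  (+1)
  4. substitute 'h' -> 'r'  (+1)
Edit distance = 2
Max length = max(4, 3) = 4
Similarity = 1 - 2/4
= 0.5000


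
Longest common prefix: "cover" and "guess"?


Word 1: "cover"
Word 2: "guess"
Comparing from start:
  Pos 0: 'c' != 'g' (stop)
LCP = "" (length 0)


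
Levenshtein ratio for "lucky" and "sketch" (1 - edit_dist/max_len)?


Word 1: "lucky" (length 5)
Word 2: "sketch" (length 6)
One optimal edit sequence:
  1. insert 's'  (+1)
  2. substitute 'l' -> 'k'  (+1)
  3. substitute 'u' -> 'e'  (+1)
  4. substitute 'c' -> 't'  (+1)
  5. substitute 'k' -> 'c'  (+1)
  6. substitute 'y' -> 'h'  (+1)
Edit distance = 6
Max length = max(5, 6) = 6
Similarity = 1 - 6/6
= 0.0000


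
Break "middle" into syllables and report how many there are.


Word: "middle"
Syllable breakdown: mid / dle
Counting: 2 parts
= 2 syllables


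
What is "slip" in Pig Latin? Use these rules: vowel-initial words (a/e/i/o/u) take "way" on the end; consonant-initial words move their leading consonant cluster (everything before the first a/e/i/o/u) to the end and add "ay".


Word: "slip"
Starts with consonant(s) → move to end, add 'ay'
Consonant cluster: "sl"
Pig Latin = "ipslay"


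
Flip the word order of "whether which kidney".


Original: "whether which kidney"
Words (1..n): whether | which | kidney
Reversed (n..1): kidney | which | whether
Result = "kidney which whether"


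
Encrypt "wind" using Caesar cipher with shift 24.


Word: "wind"
Shift: 24
Each letter → (letter + shift) mod 26:
  'w' (22) + 24 = 20 → 'u'
  'i' (8) + 24 = 6 → 'g'
  'n' (13) + 24 = 11 → 'l'
  'd' (3) + 24 = 1 → 'b'
Result = "uglb"


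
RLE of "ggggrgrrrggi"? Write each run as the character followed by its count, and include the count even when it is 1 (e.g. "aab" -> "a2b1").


String: "ggggrgrrrggi"
Scanning for consecutive runs:
  'g' x 4
  'r' x 1
  'g' x 1
  'r' x 3
  'g' x 2
  'i' x 1
RLE = "g4r1g1r3g2i1"


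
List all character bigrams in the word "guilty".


Word: "guilty" (length 6)
Number of bigrams = 6 - 2 + 1 = 5
  Position 0: "gu"
  Position 1: "ui"
  Position 2: "il"
  Position 3: "lt"
  Position 4: "ty"
Bigrams = "gu", "ui", "il", "lt", "ty"


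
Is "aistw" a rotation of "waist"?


Word: "waist", Candidate: "aistw"
Method: check if candidate is substring of word+word
"waistwaist" contains "aistw"? Yes
Is rotation = Yes


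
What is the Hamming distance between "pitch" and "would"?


Comparing character by character (same length = 5):
  Pos 0: 'p' vs 'w' !=
  Pos 1: 'i' vs 'o' !=
  Pos 2: 't' vs 'u' !=
  Pos 3: 'c' vs 'l' !=
  Pos 4: 'h' vs 'd' !=
Hamming distance = 5


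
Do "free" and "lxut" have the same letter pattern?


Pattern of "free": [0, 1, 2, 2]
Pattern of "lxut": [0, 1, 2, 3]
Patterns do not match
Same pattern = No


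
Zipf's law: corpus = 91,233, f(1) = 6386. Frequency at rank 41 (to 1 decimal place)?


Zipf's law: f(r) = f(1) / r
f(1) = 6386
f(41) = 6386 / 41
= 155.8 occurrences


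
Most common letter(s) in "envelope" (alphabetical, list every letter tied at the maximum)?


Word: "envelope"
Letter counts:
  'e': 3
  'l': 1
  'n': 1
  'o': 1
  'p': 1
  'v': 1
Maximum count = 3
Most frequent = 'e' (3 times each)


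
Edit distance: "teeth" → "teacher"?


Word 1: "teeth" (length 5)
Word 2: "teacher" (length 7)
One optimal edit sequence (insert/delete/substitute each cost 1):
  1. keep 't'
  2. keep 'e'
  3. substitute 'e' -> 'a'  (+1)
  4. substitute 't' -> 'c'  (+1)
  5. keep 'h'
  6. insert 'e'  (+1)
  7. insert 'r'  (+1)
Total edit operations: 4
Edit distance = 4


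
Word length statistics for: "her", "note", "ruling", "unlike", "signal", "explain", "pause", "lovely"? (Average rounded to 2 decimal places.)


Lengths: "her"=3, "note"=4, "ruling"=6, "unlike"=6, "signal"=6, "explain"=7, "pause"=5, "lovely"=6
Sum = 43, Count = 8
Average = 43/8 = 5.38
= avg=5.38, min=3, max=7


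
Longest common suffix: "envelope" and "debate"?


Word 1: "envelope"
Word 2: "debate"
Comparing from end:
  Pos -1: 'e' == 'e'
  Pos -2: 'p' != 't' (stop)
LCS = "e" (length 1)


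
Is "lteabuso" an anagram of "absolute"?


Word 1: "absolute" → sorted: abelostu
Word 2: "lteabuso" → sorted: abelostu
Same letters? abelostu == abelostu
Anagram = Yes


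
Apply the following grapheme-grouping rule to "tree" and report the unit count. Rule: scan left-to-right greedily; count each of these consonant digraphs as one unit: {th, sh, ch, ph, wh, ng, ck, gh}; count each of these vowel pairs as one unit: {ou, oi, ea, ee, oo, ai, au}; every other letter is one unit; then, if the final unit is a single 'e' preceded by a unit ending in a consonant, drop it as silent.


Word: "tree" (4 letters)
Left-to-right scan:
  (1) 't' (letter)
  (2) 'r' (letter)
  (3) 'ee' (vowel-pair)
Units from scan: 3
Sound units = 3 units


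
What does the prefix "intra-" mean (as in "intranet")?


Prefix: intra-
Example: intranet = intra- + net
Meaning = within


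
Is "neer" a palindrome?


Word: "neer"
Reversed: "reen"
Forward == Backward? neer != reen
Palindrome = No


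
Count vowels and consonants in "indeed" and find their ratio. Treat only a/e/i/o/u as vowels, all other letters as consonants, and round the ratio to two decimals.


Word: "indeed"
Vowels (a,e,i,o,u): 3
Consonants: 3
Ratio = 3/3
= 1.00


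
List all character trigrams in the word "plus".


Word: "plus" (length 4)
Number of trigrams = 4 - 3 + 1 = 2
  Position 0: "plu"
  Position 1: "lus"
Trigrams = "plu", "lus"


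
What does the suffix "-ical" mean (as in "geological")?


Suffix: -ical
As in: geological -> geology + -ical, with a spelling change
Meaning = relating to


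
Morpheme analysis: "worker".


Word: "worker"
Morphemes: work / -er
Each morpheme carries meaning
= 2 morphemes


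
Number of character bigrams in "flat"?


Word: "flat" (length 4)
Number of 2-grams = length - 2 + 1 = 4 - 2 + 1
= 3


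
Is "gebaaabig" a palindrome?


Word: "gebaaabig"
Reversed: "gibaaabeg"
Forward == Backward? gebaaabig != gibaaabeg
Palindrome = No


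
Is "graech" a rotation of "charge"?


Word: "charge", Candidate: "graech"
Method: check if candidate is substring of word+word
"chargecharge" contains "graech"? No
Is rotation = No


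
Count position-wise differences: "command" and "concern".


Comparing character by character (same length = 7):
  Pos 0: 'c' vs 'c' =
  Pos 1: 'o' vs 'o' =
  Pos 2: 'm' vs 'n' !=
  Pos 3: 'm' vs 'c' !=
  Pos 4: 'a' vs 'e' !=
  Pos 5: 'n' vs 'r' !=
  Pos 6: 'd' vs 'n' !=
Hamming distance = 5


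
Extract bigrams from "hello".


Word: "hello" (length 5)
Number of bigrams = 5 - 2 + 1 = 4
  Position 0: "he"
  Position 1: "el"
  Position 2: "ll"
  Position 3: "lo"
Bigrams = "he", "el", "ll", "lo"


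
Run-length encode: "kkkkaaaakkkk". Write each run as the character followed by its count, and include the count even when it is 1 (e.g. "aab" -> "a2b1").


String: "kkkkaaaakkkk"
Scanning for consecutive runs:
  'k' x 4
  'a' x 4
  'k' x 4
RLE = "k4a4k4"


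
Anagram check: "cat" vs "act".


Word 1: "cat" → sorted: act
Word 2: "act" → sorted: act
Same letters? act == act
Anagram = Yes


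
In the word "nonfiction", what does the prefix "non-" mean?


Prefix: non-
Example: nonfiction = non- + fiction
Meaning = not


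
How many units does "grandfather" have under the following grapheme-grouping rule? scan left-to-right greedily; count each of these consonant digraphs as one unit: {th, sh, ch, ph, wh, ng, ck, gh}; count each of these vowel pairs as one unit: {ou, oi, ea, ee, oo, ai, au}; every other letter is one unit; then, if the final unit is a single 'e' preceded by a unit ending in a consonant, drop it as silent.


Word: "grandfather" (11 letters)
Left-to-right scan:
  (1) 'g' (letter)
  (2) 'r' (letter)
  (3) 'a' (letter)
  (4) 'n' (letter)
  (5) 'd' (letter)
  (6) 'f' (letter)
  (7) 'a' (letter)
  (8) 'th' (digraph)
  (9) 'e' (letter)
  (10) 'r' (letter)
Units from scan: 10
Sound units = 10 units


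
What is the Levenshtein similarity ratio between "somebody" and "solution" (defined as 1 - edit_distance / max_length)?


Word 1: "somebody" (length 8)
Word 2: "solution" (length 8)
One optimal edit sequence:
  1. keep 's'
  2. keep 'o'
  3. substitute 'm' -> 'l'  (+1)
  4. substitute 'e' -> 'u'  (+1)
  5. substitute 'b' -> 't'  (+1)
  6. substitute 'o' -> 'i'  (+1)
  7. substitute 'd' -> 'o'  (+1)
  8. substitute 'y' -> 'n'  (+1)
Edit distance = 6
Max length = max(8, 8) = 8
Similarity = 1 - 6/8
= 0.2500


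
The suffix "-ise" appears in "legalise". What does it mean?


Suffix: -ise
Example: legalise = legal + -ise
Meaning = to make


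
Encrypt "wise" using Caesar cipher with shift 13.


Word: "wise"
Shift: 13
Each letter → (letter + shift) mod 26:
  'w' (22) + 13 = 9 → 'j'
  'i' (8) + 13 = 21 → 'v'
  's' (18) + 13 = 5 → 'f'
  'e' (4) + 13 = 17 → 'r'
Result = "jvfr"


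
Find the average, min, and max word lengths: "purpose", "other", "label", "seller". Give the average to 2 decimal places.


Lengths: "purpose"=7, "other"=5, "label"=5, "seller"=6
Sum = 23, Count = 4
Average = 23/4 = 5.75
= avg=5.75, min=5, max=7


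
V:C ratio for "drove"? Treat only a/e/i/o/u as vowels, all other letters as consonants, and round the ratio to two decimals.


Word: "drove"
Vowels (a,e,i,o,u): 2
Consonants: 3
Ratio = 2/3
= 0.67


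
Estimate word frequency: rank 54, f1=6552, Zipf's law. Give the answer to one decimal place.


Zipf's law: f(r) = f(1) / r
f(1) = 6552
f(54) = 6552 / 54
= 121.3 occurrences


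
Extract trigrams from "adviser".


Word: "adviser" (length 7)
Number of trigrams = 7 - 3 + 1 = 5
  Position 0: "adv"
  Position 1: "dvi"
  Position 2: "vis"
  Position 3: "ise"
  Position 4: "ser"
Trigrams = "adv", "dvi", "vis", "ise", "ser"


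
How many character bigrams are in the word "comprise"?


Word: "comprise" (length 8)
Number of 2-grams = length - 2 + 1 = 8 - 2 + 1
= 7


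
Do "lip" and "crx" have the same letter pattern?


Pattern of "lip": [0, 1, 2]
Pattern of "crx": [0, 1, 2]
Patterns match
Same pattern = Yes


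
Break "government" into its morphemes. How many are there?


Word: "government"
Morphemes: govern | -ment
Each morpheme carries meaning
= 2 morphemes


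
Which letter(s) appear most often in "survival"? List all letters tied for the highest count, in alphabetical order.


Word: "survival"
Letter counts:
  'a': 1
  'i': 1
  'l': 1
  'r': 1
  's': 1
  'u': 1
  'v': 2
Maximum count = 2
Most frequent = 'v' (2 times each)


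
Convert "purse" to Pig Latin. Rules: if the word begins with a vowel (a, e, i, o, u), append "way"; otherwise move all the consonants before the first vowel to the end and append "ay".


Word: "purse"
Starts with consonant(s) → move to end, add 'ay'
Consonant cluster: "p"
Pig Latin = "ursepay"


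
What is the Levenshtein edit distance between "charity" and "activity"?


Word 1: "charity" (length 7)
Word 2: "activity" (length 8)
One optimal edit sequence (insert/delete/substitute each cost 1):
  1. insert 'a'  (+1)
  2. keep 'c'
  3. substitute 'h' -> 't'  (+1)
  4. substitute 'a' -> 'i'  (+1)
  5. substitute 'r' -> 'v'  (+1)
  6. keep 'i'
  7. keep 't'
  8. keep 'y'
Total edit operations: 4
Edit distance = 4


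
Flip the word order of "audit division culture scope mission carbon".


Original: "audit division culture scope mission carbon"
Words (1..n): audit | division | culture | scope | mission | carbon
Reversed (n..1): carbon | mission | scope | culture | division | audit
Result = "carbon mission scope culture division audit"


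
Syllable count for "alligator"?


Word: "alligator"
Syllable breakdown: al | li | ga | tor
Counting: 4 parts
= 4 syllables


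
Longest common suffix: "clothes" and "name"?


Word 1: "clothes"
Word 2: "name"
Comparing from end:
  Pos -1: 's' != 'e' (stop)
LCS = "" (length 0)


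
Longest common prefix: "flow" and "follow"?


Word 1: "flow"
Word 2: "follow"
Comparing from start:
  Pos 0: 'f' == 'f'
  Pos 1: 'l' != 'o' (stop)
LCP = "f" (length 1)


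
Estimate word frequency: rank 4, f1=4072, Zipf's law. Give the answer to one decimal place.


Zipf's law: f(r) = f(1) / r
f(1) = 4072
f(4) = 4072 / 4
= 1018.0 occurrences


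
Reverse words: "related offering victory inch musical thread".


Original: "related offering victory inch musical thread"
Words (1..n): related | offering | victory | inch | musical | thread
Reversed (n..1): thread | musical | inch | victory | offering | related
Result = "thread musical inch victory offering related"


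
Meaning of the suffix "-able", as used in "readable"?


Suffix: -able
As in: readable -> read + -able
Meaning = capable of


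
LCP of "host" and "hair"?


Word 1: "host"
Word 2: "hair"
Comparing from start:
  Pos 0: 'h' == 'h'
  Pos 1: 'o' != 'a' (stop)
LCP = "h" (length 1)


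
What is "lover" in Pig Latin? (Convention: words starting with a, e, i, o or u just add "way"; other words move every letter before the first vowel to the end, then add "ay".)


Word: "lover"
Starts with consonant(s) → move to end, add 'ay'
Consonant cluster: "l"
Pig Latin = "overlay"


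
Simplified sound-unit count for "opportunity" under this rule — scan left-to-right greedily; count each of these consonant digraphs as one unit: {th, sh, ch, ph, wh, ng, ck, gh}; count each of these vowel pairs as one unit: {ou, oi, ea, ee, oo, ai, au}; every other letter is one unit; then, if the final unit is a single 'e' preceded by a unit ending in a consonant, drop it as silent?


Word: "opportunity" (11 letters)
Left-to-right scan:
  [1] 'o' (letter)
  [2] 'p' (letter)
  [3] 'p' (letter)
  [4] 'o' (letter)
  [5] 'r' (letter)
  [6] 't' (letter)
  [7] 'u' (letter)
  [8] 'n' (letter)
  [9] 'i' (letter)
  [10] 't' (letter)
  [11] 'y' (letter)
Units from scan: 11
Sound units = 11 units


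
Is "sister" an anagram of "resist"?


Word 1: "resist" → sorted: eirsst
Word 2: "sister" → sorted: eirsst
Same letters? eirsst == eirsst
Anagram = Yes


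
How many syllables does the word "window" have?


Word: "window"
Syllable breakdown: win / dow
Counting: 2 parts
= 2 syllables


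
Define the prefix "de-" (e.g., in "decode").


Prefix: de-
As in: decode -> de- + code
Meaning = remove / reverse


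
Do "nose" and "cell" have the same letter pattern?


Pattern of "nose": [0, 1, 2, 3]
Pattern of "cell": [0, 1, 2, 2]
Patterns do not match
Same pattern = No


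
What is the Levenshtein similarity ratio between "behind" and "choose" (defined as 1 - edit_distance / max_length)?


Word 1: "behind" (length 6)
Word 2: "choose" (length 6)
One optimal edit sequence:
  1. substitute 'b' -> 'c'  (+1)
  2. substitute 'e' -> 'h'  (+1)
  3. substitute 'h' -> 'o'  (+1)
  4. substitute 'i' -> 'o'  (+1)
  5. substitute 'n' -> 's'  (+1)
  6. substitute 'd' -> 'e'  (+1)
Edit distance = 6
Max length = max(6, 6) = 6
Similarity = 1 - 6/6
= 0.0000


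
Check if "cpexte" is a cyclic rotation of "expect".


Word: "expect", Candidate: "cpexte"
Method: check if candidate is substring of word+word
"expectexpect" contains "cpexte"? No
Is rotation = No


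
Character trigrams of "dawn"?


Word: "dawn" (length 4)
Number of trigrams = 4 - 3 + 1 = 2
  Position 0: "daw"
  Position 1: "awn"
Trigrams = "daw", "awn"


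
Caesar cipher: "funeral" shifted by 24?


Word: "funeral"
Shift: 24
Each letter → (letter + shift) mod 26:
  'f' (5) + 24 = 3 → 'd'
  'u' (20) + 24 = 18 → 's'
  'n' (13) + 24 = 11 → 'l'
  'e' (4) + 24 = 2 → 'c'
  'r' (17) + 24 = 15 → 'p'
  'a' (0) + 24 = 24 → 'y'
  'l' (11) + 24 = 9 → 'j'
Result = "dslcpyj"


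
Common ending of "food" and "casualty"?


Word 1: "food"
Word 2: "casualty"
Comparing from end:
  Pos -1: 'd' != 'y' (stop)
LCS = "" (length 0)


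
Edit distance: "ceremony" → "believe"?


Word 1: "ceremony" (length 8)
Word 2: "believe" (length 7)
One optimal edit sequence (insert/delete/substitute each cost 1):
  1. substitute 'c' -> 'b'  (+1)
  2. keep 'e'
  3. delete 'r'  (+1)
  4. substitute 'e' -> 'l'  (+1)
  5. substitute 'm' -> 'i'  (+1)
  6. substitute 'o' -> 'e'  (+1)
  7. substitute 'n' -> 'v'  (+1)
  8. substitute 'y' -> 'e'  (+1)
Total edit operations: 7
Edit distance = 7


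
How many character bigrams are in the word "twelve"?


Word: "twelve" (length 6)
Number of 2-grams = length - 2 + 1 = 6 - 2 + 1
= 5


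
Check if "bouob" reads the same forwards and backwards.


Word: "bouob"
Reversed: "bouob"
Forward == Backward? bouob == bouob
Palindrome = Yes


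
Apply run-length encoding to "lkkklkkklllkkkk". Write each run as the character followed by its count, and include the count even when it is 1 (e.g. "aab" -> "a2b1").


String: "lkkklkkklllkkkk"
Scanning for consecutive runs:
  'l' x 1
  'k' x 3
  'l' x 1
  'k' x 3
  'l' x 3
  'k' x 4
RLE = "l1k3l1k3l3k4"


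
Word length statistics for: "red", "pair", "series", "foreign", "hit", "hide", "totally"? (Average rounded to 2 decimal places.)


Lengths: "red"=3, "pair"=4, "series"=6, "foreign"=7, "hit"=3, "hide"=4, "totally"=7
Sum = 34, Count = 7
Average = 34/7 = 4.86
= avg=4.86, min=3, max=7


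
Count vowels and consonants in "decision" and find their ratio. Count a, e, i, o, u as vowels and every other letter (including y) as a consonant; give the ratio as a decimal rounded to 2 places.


Word: "decision"
Vowels (a,e,i,o,u): 4
Consonants: 4
Ratio = 4/4
= 1.00


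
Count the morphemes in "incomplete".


Word: "incomplete"
Morphemes: in- + complete
Each morpheme carries meaning
= 2 morphemes


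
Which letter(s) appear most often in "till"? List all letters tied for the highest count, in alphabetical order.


Word: "till"
Letter counts:
  'i': 1
  'l': 2
  't': 1
Maximum count = 2
Most frequent = 'l' (2 times each)


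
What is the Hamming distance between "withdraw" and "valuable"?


Comparing character by character (same length = 8):
  Pos 0: 'w' vs 'v' !=
  Pos 1: 'i' vs 'a' !=
  Pos 2: 't' vs 'l' !=
  Pos 3: 'h' vs 'u' !=
  Pos 4: 'd' vs 'a' !=
  Pos 5: 'r' vs 'b' !=
  Pos 6: 'a' vs 'l' !=
  Pos 7: 'w' vs 'e' !=
Hamming distance = 8


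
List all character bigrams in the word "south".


Word: "south" (length 5)
Number of bigrams = 5 - 2 + 1 = 4
  Position 0: "so"
  Position 1: "ou"
  Position 2: "ut"
  Position 3: "th"
Bigrams = "so", "ou", "ut", "th"


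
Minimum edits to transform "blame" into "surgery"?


Word 1: "blame" (length 5)
Word 2: "surgery" (length 7)
One optimal edit sequence (insert/delete/substitute each cost 1):
  1. substitute 'b' -> 's'  (+1)
  2. substitute 'l' -> 'u'  (+1)
  3. substitute 'a' -> 'r'  (+1)
  4. substitute 'm' -> 'g'  (+1)
  5. keep 'e'
  6. insert 'r'  (+1)
  7. insert 'y'  (+1)
Total edit operations: 6
Edit distance = 6


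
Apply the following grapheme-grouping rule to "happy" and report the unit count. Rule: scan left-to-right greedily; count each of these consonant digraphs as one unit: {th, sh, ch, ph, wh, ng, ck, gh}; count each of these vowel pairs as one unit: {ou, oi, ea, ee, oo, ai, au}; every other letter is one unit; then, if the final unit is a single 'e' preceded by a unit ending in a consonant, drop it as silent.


Word: "happy" (5 letters)
Left-to-right scan:
  1. 'h' (letter)
  2. 'a' (letter)
  3. 'p' (letter)
  4. 'p' (letter)
  5. 'y' (letter)
Units from scan: 5
Sound units = 5 units


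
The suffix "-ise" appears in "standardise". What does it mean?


Suffix: -ise
As in: standardise -> standard + -ise
Meaning = to make


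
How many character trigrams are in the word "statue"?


Word: "statue" (length 6)
Number of 3-grams = length - 3 + 1 = 6 - 3 + 1
= 4


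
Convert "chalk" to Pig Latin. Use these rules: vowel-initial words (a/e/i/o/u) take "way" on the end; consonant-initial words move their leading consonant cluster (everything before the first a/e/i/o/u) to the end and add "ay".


Word: "chalk"
Starts with consonant(s) → move to end, add 'ay'
Consonant cluster: "ch"
Pig Latin = "alkchay"


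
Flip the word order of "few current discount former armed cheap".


Original: "few current discount former armed cheap"
Words (1..n): few | current | discount | former | armed | cheap
Reversed (n..1): cheap | armed | former | discount | current | few
Result = "cheap armed former discount current few"


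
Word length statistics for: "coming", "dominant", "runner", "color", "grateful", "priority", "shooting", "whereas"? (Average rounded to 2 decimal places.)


Lengths: "coming"=6, "dominant"=8, "runner"=6, "color"=5, "grateful"=8, "priority"=8, "shooting"=8, "whereas"=7
Sum = 56, Count = 8
Average = 56/8 = 7.00
= avg=7.00, min=5, max=8


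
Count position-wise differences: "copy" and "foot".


Comparing character by character (same length = 4):
  Pos 0: 'c' vs 'f' !=
  Pos 1: 'o' vs 'o' =
  Pos 2: 'p' vs 'o' !=
  Pos 3: 'y' vs 't' !=
Hamming distance = 3


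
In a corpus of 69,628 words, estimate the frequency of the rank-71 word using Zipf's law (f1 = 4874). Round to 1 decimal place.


Zipf's law: f(r) = f(1) / r
f(1) = 4874
f(71) = 4874 / 71
= 68.6 occurrences


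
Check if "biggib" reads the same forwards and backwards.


Word: "biggib"
Reversed: "biggib"
Forward == Backward? biggib == biggib
Palindrome = Yes


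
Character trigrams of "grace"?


Word: "grace" (length 5)
Number of trigrams = 5 - 3 + 1 = 3
  Position 0: "gra"
  Position 1: "rac"
  Position 2: "ace"
Trigrams = "gra", "rac", "ace"


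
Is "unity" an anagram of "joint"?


Word 1: "joint" → sorted: ijnot
Word 2: "unity" → sorted: intuy
Same letters? ijnot != intuy
Anagram = No


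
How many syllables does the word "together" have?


Word: "together"
Syllable breakdown: to · geth · er
Counting: 3 parts
= 3 syllables


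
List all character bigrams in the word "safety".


Word: "safety" (length 6)
Number of bigrams = 6 - 2 + 1 = 5
  Position 0: "sa"
  Position 1: "af"
  Position 2: "fe"
  Position 3: "et"
  Position 4: "ty"
Bigrams = "sa", "af", "fe", "et", "ty"


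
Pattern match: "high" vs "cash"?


Pattern of "high": [0, 1, 2, 0]
Pattern of "cash": [0, 1, 2, 3]
Patterns do not match
Same pattern = No


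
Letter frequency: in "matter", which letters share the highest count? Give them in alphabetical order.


Word: "matter"
Letter counts:
  'a': 1
  'e': 1
  'm': 1
  'r': 1
  't': 2
Maximum count = 2
Most frequent = 't' (2 times each)


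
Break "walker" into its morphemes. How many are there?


Word: "walker"
Morphemes: walk + -er
Each morpheme carries meaning
= 2 morphemes


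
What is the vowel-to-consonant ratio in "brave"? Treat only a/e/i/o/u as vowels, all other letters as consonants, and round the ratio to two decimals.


Word: "brave"
Vowels (a,e,i,o,u): 2
Consonants: 3
Ratio = 2/3
= 0.67


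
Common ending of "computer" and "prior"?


Word 1: "computer"
Word 2: "prior"
Comparing from end:
  Pos -1: 'r' == 'r'
  Pos -2: 'e' != 'o' (stop)
LCS = "r" (length 1)


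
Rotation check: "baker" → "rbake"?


Word: "baker", Candidate: "rbake"
Method: check if candidate is substring of word+word
"bakerbaker" contains "rbake"? Yes
Is rotation = Yes


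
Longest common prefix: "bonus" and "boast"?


Word 1: "bonus"
Word 2: "boast"
Comparing from start:
  Pos 0: 'b' == 'b'
  Pos 1: 'o' == 'o'
  Pos 2: 'n' != 'a' (stop)
LCP = "bo" (length 2)


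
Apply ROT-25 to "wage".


Word: "wage"
Shift: 25
Each letter → (letter + shift) mod 26:
  'w' (22) + 25 = 21 → 'v'
  'a' (0) + 25 = 25 → 'z'
  'g' (6) + 25 = 5 → 'f'
  'e' (4) + 25 = 3 → 'd'
Result = "vzfd"


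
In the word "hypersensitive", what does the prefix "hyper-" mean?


Prefix: hyper-
Example: hypersensitive = hyper- + sensitive
Meaning = over / excessive
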